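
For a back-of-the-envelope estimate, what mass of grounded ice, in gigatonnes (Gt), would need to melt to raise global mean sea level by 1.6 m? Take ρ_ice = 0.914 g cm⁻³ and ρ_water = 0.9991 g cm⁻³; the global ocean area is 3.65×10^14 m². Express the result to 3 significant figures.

≈ 5.83×10^5 Gt

Required water volume = Δh × A = 1.6 m × 3.65×10^14 m² = 5.840×10^14 m³.
ρ_w = 0.9991 g cm⁻³ = 999.1 kg m⁻³, so the mass of water = 5.840×10^14 m³ × 999.1 kg m⁻³ = 5.835×10^17 kg = 5.83×10^5 Gt (and the same mass of ice, by conservation).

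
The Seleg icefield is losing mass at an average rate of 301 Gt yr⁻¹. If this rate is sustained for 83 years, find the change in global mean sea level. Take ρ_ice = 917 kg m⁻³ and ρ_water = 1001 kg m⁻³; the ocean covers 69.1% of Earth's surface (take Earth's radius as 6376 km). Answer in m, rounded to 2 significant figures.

Total mass lost = 301 Gt/yr × 83 yr = 2.498×10^4 Gt = 2.498×10^16 kg.
ρ_w = 1001 kg m⁻³, so water volume = 2.498×10^16 / 1001 = 2.496×10^13 m³.
Δh = 2.496×10^13 / 3.53×10^14 = 0.0707 m.

≈ 0.071 m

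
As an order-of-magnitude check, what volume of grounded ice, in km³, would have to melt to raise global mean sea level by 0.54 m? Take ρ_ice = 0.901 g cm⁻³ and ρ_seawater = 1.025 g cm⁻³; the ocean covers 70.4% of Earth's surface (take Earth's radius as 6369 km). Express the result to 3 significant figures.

≈ 2.20×10^5 km³

Required water volume = Δh × A = 0.54 m × 3.59×10^14 m² = 1.938×10^14 m³ = 1.938×10^5 km³.
Ice volume = water volume × ρ_w/ρ_ice = 1.938×10^5 × 1025/901 = 2.20×10^5 km³.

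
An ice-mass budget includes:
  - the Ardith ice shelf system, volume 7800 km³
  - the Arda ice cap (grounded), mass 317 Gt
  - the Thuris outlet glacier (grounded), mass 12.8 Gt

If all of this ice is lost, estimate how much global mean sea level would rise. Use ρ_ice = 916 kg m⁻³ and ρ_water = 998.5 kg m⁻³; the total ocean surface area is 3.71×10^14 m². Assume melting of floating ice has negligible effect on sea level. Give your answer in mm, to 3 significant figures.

The Ardith ice shelf system is floating and already displaces its own weight of water, so its melt adds essentially nothing to sea level.
Arda: 317 Gt = 3.170×10^14 kg; dividing by ρ_w = 998.5 kg m⁻³ gives 3.175×10^11 m³ of water.
Thuris: 12.8 Gt = 1.280×10^13 kg; dividing by ρ_w = 998.5 kg m⁻³ gives 1.282×10^10 m³ of water.
Total added water ≈ 3.303×10^11 m³ over 3.71×10^14 m² → Δh = 8.90×10^-4 m = 0.890 mm.

≈ 0.890 mm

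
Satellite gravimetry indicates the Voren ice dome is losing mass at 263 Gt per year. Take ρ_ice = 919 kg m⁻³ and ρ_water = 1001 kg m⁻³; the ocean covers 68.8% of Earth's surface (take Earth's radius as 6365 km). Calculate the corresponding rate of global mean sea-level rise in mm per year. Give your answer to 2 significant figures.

≈ 0.75 mm/yr

ρ_w = 1001 kg m⁻³. Annual water volume added = 263 Gt / ρ_w = 2.630×10^14 kg / 1001 kg m⁻³ = 2.627×10^11 m³.
Δh per year = 2.627×10^11 / 3.50×10^14 = 7.50×10^-4 m = 0.75 mm.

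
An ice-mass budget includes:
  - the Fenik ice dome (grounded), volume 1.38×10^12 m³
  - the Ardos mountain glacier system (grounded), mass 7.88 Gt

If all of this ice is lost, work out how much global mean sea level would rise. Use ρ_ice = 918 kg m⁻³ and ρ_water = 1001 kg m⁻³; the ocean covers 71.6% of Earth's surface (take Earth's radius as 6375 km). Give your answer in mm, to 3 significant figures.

Fenik: 1.38×10^12 m³ × (918/1001) = 1.266×10^12 m³ of water.
Ardos: 7.88 Gt = 7.880×10^12 kg; dividing by ρ_w = 1001 kg m⁻³ gives 7.872×10^9 m³ of water.
Total added water ≈ 1.273×10^12 m³ over 3.66×10^14 m² → Δh = 3.48×10^-3 m = 3.48 mm.

≈ 3.48 mm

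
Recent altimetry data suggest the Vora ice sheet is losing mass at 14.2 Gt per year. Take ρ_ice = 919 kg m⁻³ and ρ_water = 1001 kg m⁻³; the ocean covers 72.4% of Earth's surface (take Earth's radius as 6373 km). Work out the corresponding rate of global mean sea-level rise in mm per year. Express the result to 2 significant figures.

ρ_w = 1001 kg m⁻³. Annual water volume added = 14.2 Gt / ρ_w = 1.420×10^13 kg / 1001 kg m⁻³ = 1.419×10^10 m³.
Δh per year = 1.419×10^10 / 3.70×10^14 = 3.84×10^-5 m = 0.038 mm.

≈ 0.038 mm/yr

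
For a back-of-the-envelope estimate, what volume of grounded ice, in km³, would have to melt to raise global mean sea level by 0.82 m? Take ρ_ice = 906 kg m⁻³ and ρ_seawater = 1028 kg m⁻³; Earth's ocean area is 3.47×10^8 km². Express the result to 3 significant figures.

Required water volume = Δh × A = 0.82 m × 3.47×10^14 m² = 2.845×10^14 m³ = 2.845×10^5 km³.
Ice volume = water volume × ρ_w/ρ_ice = 2.845×10^5 × 1028/906 = 3.23×10^5 km³.

≈ 3.23×10^5 km³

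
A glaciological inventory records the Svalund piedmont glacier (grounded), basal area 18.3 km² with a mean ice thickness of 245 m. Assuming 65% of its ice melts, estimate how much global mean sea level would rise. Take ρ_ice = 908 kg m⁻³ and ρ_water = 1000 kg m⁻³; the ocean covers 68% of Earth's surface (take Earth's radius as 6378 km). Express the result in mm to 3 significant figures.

≈ 7.61×10^-3 mm

Svalund: ice volume = 18.3 km² × 245 m = 4.484 km³; 0.65 × 4.484 × (908/1000) = 2.646 km³ of water.
Spread over 3.48×10^14 m² of ocean, Δh = 2.646×10^9 / 3.48×10^14 = 7.61×10^-6 m = 7.61×10^-3 mm.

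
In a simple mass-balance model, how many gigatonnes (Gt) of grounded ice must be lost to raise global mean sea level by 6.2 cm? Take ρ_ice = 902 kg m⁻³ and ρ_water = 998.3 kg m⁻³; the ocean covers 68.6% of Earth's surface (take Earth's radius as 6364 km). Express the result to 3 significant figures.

≈ 2.16×10^4 Gt

Required water volume = Δh × A = 0.062 m × 3.49×10^14 m² = 2.165×10^13 m³.
ρ_w = 998.3 kg m⁻³, so the mass of water = 2.165×10^13 m³ × 998.3 kg m⁻³ = 2.161×10^16 kg = 2.16×10^4 Gt (and the same mass of ice, by conservation).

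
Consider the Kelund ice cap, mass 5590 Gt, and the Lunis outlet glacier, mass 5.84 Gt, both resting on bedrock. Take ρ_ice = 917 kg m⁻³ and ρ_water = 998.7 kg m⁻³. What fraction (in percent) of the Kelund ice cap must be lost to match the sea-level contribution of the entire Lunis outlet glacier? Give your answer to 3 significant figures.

Equal sea-level rise means equal mass of meltwater, i.e. equal mass of ice lost.
Ice mass of Lunis: 5.840×10^12 kg; ice mass of Kelund: 5.590×10^15 kg.
Fraction required = 5.840×10^12 / 5.590×10^15 = 1.04×10^-3 → 0.104 %.

≈ 0.104 %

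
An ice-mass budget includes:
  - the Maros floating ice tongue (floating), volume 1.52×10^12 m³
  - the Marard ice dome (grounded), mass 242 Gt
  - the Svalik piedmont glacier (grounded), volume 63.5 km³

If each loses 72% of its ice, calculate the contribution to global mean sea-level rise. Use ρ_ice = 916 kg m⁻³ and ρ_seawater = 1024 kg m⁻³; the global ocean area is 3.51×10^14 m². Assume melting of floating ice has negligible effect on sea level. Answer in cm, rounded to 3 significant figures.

≈ 0.0601 cm

The Maros floating ice tongue is floating and already displaces its own weight of water, so its melt adds essentially nothing to sea level.
Marard: 0.72 × 242 Gt = 1.742×10^14 kg; dividing by ρ_w = 1024 kg m⁻³ gives 1.702×10^11 m³ of water.
Svalik: 0.72 × 63.5 km³ × (916/1024) = 40.90 km³ of water.
Total added water ≈ 2.111×10^11 m³ over 3.51×10^14 m² → Δh = 6.01×10^-4 m = 0.0601 cm.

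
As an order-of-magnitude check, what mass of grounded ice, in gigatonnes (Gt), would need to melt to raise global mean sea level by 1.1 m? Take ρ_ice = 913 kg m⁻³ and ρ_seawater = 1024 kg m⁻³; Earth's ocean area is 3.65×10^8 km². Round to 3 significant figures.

Required water volume = Δh × A = 1.1 m × 3.65×10^14 m² = 4.015×10^14 m³.
ρ_w = 1024 kg m⁻³, so the mass of water = 4.015×10^14 m³ × 1024 kg m⁻³ = 4.111×10^17 kg = 4.11×10^5 Gt (and the same mass of ice, by conservation).

≈ 4.11×10^5 Gt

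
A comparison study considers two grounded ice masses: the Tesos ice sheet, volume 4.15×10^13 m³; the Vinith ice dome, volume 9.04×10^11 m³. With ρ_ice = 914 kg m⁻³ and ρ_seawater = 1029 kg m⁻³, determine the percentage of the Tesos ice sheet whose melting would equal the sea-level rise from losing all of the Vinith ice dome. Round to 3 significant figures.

≈ 2.18 %

Equal sea-level rise means equal mass of meltwater, i.e. equal mass of ice lost.
Ice mass of Vinith: 8.263×10^14 kg; ice mass of Tesos: 3.793×10^16 kg.
Fraction required = 8.263×10^14 / 3.793×10^16 = 0.0218 → 2.18 %.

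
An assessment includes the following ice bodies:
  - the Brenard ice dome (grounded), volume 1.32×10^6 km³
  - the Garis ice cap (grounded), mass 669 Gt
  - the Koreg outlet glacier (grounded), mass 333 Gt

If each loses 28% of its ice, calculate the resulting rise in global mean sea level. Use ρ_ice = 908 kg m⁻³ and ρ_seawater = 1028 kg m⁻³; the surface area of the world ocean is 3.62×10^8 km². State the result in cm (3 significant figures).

Brenard: 0.28 × 1.32×10^6 km³ × (908/1028) = 3.265×10^5 km³ of water.
Garis: 0.28 × 669 Gt = 1.873×10^14 kg; dividing by ρ_w = 1028 kg m⁻³ gives 1.822×10^11 m³ of water.
Koreg: 0.28 × 333 Gt = 9.324×10^13 kg; dividing by ρ_w = 1028 kg m⁻³ gives 9.070×10^10 m³ of water.
Total added water ≈ 3.267×10^14 m³ over 3.62×10^14 m² → Δh = 0.903 m = 90.3 cm.

≈ 90.3 cm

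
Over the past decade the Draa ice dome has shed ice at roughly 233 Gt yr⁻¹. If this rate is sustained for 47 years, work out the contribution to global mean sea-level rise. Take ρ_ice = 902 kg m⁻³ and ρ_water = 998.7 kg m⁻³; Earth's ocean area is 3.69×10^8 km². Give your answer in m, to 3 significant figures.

≈ 0.0297 m

Total mass lost = 233 Gt/yr × 47 yr = 1.095×10^4 Gt = 1.095×10^16 kg.
ρ_w = 998.7 kg m⁻³, so water volume = 1.095×10^16 / 998.7 = 1.097×10^13 m³.
Δh = 1.097×10^13 / 3.69×10^14 = 0.0297 m.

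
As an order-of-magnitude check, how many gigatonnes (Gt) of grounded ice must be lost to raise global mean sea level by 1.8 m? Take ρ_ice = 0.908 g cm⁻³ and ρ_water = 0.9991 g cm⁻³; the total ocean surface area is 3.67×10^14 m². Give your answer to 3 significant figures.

≈ 6.60×10^5 Gt

Required water volume = Δh × A = 1.8 m × 3.67×10^14 m² = 6.606×10^14 m³.
ρ_w = 0.9991 g cm⁻³ = 999.1 kg m⁻³, so the mass of water = 6.606×10^14 m³ × 999.1 kg m⁻³ = 6.600×10^17 kg = 6.60×10^5 Gt (and the same mass of ice, by conservation).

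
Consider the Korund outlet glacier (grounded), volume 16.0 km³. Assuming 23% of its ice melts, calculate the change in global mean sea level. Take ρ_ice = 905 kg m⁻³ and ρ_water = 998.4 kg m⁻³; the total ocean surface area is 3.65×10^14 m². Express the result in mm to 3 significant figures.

Korund: 0.23 × 16.0 km³ × (905/998.4) = 3.336 km³ of water.
Spread over 3.65×10^14 m² of ocean, Δh = 3.336×10^9 / 3.65×10^14 = 9.14×10^-6 m = 9.14×10^-3 mm.

≈ 9.14×10^-3 mm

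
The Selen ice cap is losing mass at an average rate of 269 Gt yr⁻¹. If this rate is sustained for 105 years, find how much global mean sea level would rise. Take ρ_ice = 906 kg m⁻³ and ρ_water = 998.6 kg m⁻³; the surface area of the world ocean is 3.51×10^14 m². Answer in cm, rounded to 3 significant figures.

≈ 8.06 cm

Total mass lost = 269 Gt/yr × 105 yr = 2.824×10^4 Gt = 2.824×10^16 kg.
ρ_w = 998.6 kg m⁻³, so water volume = 2.824×10^16 / 998.6 = 2.828×10^13 m³.
Δh = 2.828×10^13 / 3.51×10^14 = 0.0806 m = 8.06 cm.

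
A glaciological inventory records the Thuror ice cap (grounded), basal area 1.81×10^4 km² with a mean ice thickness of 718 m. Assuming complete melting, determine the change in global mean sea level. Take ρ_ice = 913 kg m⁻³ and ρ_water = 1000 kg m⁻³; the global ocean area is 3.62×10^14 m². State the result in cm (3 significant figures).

Thuror: ice volume = 1.81×10^4 km² × 718 m = 1.300×10^4 km³; 1.300×10^4 × (913/1000) = 1.187×10^4 km³ of water.
Spread over 3.62×10^14 m² of ocean, Δh = 1.187×10^13 / 3.62×10^14 = 0.0328 m = 3.28 cm.

≈ 3.28 cm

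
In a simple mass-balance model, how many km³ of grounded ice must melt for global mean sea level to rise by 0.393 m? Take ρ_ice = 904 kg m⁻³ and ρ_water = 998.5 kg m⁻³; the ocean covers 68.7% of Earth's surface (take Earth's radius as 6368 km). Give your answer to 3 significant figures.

≈ 1.52×10^5 km³

Required water volume = Δh × A = 0.393 m × 3.50×10^14 m² = 1.376×10^14 m³ = 1.376×10^5 km³.
Ice volume = water volume × ρ_w/ρ_ice = 1.376×10^5 × 998.5/904 = 1.52×10^5 km³.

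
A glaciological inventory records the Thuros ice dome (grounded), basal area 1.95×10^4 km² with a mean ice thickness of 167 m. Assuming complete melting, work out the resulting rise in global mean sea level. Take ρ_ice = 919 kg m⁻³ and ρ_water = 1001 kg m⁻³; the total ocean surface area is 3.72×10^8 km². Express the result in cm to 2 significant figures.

Thuros: ice volume = 1.95×10^4 km² × 167 m = 3256 km³; 3256 × (919/1001) = 2990 km³ of water.
Spread over 3.72×10^14 m² of ocean, Δh = 2.990×10^12 / 3.72×10^14 = 8.04×10^-3 m = 0.80 cm.

≈ 0.80 cm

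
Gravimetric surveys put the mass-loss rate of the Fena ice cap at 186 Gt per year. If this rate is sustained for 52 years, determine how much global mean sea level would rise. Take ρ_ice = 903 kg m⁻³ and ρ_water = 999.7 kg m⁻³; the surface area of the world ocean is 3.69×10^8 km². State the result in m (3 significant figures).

≈ 0.0262 m

Total mass lost = 186 Gt/yr × 52 yr = 9672 Gt = 9.672×10^15 kg.
ρ_w = 999.7 kg m⁻³, so water volume = 9.672×10^15 / 999.7 = 9.675×10^12 m³.
Δh = 9.675×10^12 / 3.69×10^14 = 0.0262 m.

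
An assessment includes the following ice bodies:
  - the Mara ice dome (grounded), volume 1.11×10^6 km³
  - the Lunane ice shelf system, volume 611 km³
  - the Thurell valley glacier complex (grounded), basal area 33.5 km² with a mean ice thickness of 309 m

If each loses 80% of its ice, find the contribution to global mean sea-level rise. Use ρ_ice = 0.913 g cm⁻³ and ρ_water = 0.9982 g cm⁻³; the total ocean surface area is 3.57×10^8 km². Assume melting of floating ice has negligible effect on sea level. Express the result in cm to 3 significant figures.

≈ 228 cm

Mara: 0.8 × 1.11×10^6 km³ × (913/998.2) = 8.122×10^5 km³ of water.
The Lunane ice shelf system is floating and already displaces its own weight of water, so its melt adds essentially nothing to sea level.
Thurell: ice volume = 33.5 km² × 309 m = 10.35 km³; 0.8 × 10.35 × (913/998.2) = 7.574 km³ of water.
Total added water ≈ 8.122×10^14 m³ over 3.57×10^14 m² → Δh = 2.28 m = 228 cm.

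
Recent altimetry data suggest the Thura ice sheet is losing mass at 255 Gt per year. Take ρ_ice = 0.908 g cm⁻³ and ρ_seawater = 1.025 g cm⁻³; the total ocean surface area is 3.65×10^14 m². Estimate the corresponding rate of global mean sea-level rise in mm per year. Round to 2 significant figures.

≈ 0.68 mm/yr

ρ_w = 1.025 g cm⁻³ = 1025 kg m⁻³. Annual water volume added = 255 Gt / ρ_w = 2.550×10^14 kg / 1025 kg m⁻³ = 2.488×10^11 m³.
Δh per year = 2.488×10^11 / 3.65×10^14 = 6.82×10^-4 m = 0.68 mm.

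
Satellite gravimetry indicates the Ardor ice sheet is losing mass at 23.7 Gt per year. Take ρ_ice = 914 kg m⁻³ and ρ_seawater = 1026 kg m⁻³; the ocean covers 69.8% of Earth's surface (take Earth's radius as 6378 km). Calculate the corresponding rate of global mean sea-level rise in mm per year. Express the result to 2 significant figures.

ρ_w = 1026 kg m⁻³. Annual water volume added = 23.7 Gt / ρ_w = 2.370×10^13 kg / 1026 kg m⁻³ = 2.310×10^10 m³.
Δh per year = 2.310×10^10 / 3.57×10^14 = 6.47×10^-5 m = 0.065 mm.

≈ 0.065 mm/yr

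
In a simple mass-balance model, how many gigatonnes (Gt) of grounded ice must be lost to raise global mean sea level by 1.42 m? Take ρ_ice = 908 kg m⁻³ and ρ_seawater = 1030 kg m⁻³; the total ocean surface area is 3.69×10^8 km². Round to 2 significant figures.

Required water volume = Δh × A = 1.42 m × 3.69×10^14 m² = 5.240×10^14 m³.
ρ_w = 1030 kg m⁻³, so the mass of water = 5.240×10^14 m³ × 1030 kg m⁻³ = 5.397×10^17 kg = 5.4×10^5 Gt (and the same mass of ice, by conservation).

≈ 5.4×10^5 Gt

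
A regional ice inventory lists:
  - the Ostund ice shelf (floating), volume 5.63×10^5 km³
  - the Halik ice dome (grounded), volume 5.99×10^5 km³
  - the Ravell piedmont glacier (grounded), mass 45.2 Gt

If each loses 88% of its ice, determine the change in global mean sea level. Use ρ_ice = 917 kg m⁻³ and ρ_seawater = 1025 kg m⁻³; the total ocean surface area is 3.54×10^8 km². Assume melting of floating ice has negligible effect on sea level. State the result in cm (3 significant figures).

The Ostund ice shelf is floating and already displaces its own weight of water, so its melt adds essentially nothing to sea level.
Halik: 0.88 × 5.99×10^5 km³ × (917/1025) = 4.716×10^5 km³ of water.
Ravell: 0.88 × 45.2 Gt = 3.978×10^13 kg; dividing by ρ_w = 1025 kg m⁻³ gives 3.881×10^10 m³ of water.
Total added water ≈ 4.716×10^14 m³ over 3.54×10^14 m² → Δh = 1.33 m = 133 cm.

≈ 133 cm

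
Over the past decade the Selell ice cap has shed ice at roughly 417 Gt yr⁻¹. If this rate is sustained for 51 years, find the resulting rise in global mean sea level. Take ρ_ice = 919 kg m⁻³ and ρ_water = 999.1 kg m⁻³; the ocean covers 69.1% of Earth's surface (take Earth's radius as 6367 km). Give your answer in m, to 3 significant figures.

Total mass lost = 417 Gt/yr × 51 yr = 2.127×10^4 Gt = 2.127×10^16 kg.
ρ_w = 999.1 kg m⁻³, so water volume = 2.127×10^16 / 999.1 = 2.129×10^13 m³.
Δh = 2.129×10^13 / 3.52×10^14 = 0.0605 m.

≈ 0.0605 m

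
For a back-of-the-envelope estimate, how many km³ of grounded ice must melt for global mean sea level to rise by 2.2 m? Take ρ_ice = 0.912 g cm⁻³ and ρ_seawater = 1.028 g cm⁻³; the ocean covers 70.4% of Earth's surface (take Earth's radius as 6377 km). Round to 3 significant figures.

≈ 8.92×10^5 km³

Required water volume = Δh × A = 2.2 m × 3.60×10^14 m² = 7.915×10^14 m³ = 7.915×10^5 km³.
Ice volume = water volume × ρ_w/ρ_ice = 7.915×10^5 × 1028/912 = 8.92×10^5 km³.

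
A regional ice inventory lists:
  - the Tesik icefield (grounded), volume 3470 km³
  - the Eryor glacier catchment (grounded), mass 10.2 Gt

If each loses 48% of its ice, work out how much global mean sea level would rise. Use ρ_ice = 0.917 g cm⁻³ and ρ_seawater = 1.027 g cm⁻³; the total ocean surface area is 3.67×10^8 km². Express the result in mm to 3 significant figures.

Tesik: 0.48 × 3470 km³ × (917/1027) = 1487 km³ of water.
Eryor: 0.48 × 10.2 Gt = 4.896×10^12 kg; dividing by ρ_w = 1.027 g cm⁻³ = 1027 kg m⁻³ gives 4.767×10^9 m³ of water.
Total added water ≈ 1.492×10^12 m³ over 3.67×10^14 m² → Δh = 4.07×10^-3 m = 4.07 mm.

≈ 4.07 mm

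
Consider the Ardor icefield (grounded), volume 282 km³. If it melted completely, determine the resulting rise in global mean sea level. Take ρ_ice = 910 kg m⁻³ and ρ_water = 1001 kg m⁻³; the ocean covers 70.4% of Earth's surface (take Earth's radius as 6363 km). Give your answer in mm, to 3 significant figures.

Ardor: 282 km³ × (910/1001) = 256.4 km³ of water.
Spread over 3.58×10^14 m² of ocean, Δh = 2.564×10^11 / 3.58×10^14 = 7.16×10^-4 m = 0.716 mm.

≈ 0.716 mm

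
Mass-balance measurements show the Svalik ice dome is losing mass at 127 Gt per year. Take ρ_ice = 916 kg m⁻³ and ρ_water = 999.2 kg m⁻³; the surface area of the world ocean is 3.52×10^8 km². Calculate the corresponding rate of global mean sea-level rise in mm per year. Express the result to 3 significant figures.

ρ_w = 999.2 kg m⁻³. Annual water volume added = 127 Gt / ρ_w = 1.270×10^14 kg / 999.2 kg m⁻³ = 1.271×10^11 m³.
Δh per year = 1.271×10^11 / 3.52×10^14 = 3.61×10^-4 m = 0.361 mm.

≈ 0.361 mm/yr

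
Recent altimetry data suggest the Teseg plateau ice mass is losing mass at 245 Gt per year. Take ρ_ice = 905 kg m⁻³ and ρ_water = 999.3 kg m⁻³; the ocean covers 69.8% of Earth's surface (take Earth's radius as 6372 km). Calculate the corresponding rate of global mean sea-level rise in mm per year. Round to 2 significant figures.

ρ_w = 999.3 kg m⁻³. Annual water volume added = 245 Gt / ρ_w = 2.450×10^14 kg / 999.3 kg m⁻³ = 2.452×10^11 m³.
Δh per year = 2.452×10^11 / 3.56×10^14 = 6.88×10^-4 m = 0.69 mm.

≈ 0.69 mm/yr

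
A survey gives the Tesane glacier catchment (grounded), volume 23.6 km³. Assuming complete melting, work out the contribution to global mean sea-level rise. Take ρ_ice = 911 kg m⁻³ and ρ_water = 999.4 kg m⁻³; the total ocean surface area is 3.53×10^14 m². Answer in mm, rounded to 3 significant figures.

≈ 0.0609 mm

Tesane: 23.6 km³ × (911/999.4) = 21.51 km³ of water.
Spread over 3.53×10^14 m² of ocean, Δh = 2.151×10^10 / 3.53×10^14 = 6.09×10^-5 m = 0.0609 mm.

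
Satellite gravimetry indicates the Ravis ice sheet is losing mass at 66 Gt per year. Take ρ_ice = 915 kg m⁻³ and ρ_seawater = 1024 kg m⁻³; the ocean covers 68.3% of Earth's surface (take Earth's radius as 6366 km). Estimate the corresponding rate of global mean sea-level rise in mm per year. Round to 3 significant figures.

≈ 0.185 mm/yr

ρ_w = 1024 kg m⁻³. Annual water volume added = 66 Gt / ρ_w = 6.600×10^13 kg / 1024 kg m⁻³ = 6.445×10^10 m³.
Δh per year = 6.445×10^10 / 3.48×10^14 = 1.85×10^-4 m = 0.185 mm.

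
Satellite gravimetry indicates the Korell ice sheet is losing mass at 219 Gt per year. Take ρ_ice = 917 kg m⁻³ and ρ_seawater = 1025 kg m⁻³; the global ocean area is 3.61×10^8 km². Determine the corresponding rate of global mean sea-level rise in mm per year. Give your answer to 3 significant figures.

≈ 0.592 mm/yr

ρ_w = 1025 kg m⁻³. Annual water volume added = 219 Gt / ρ_w = 2.190×10^14 kg / 1025 kg m⁻³ = 2.137×10^11 m³.
Δh per year = 2.137×10^11 / 3.61×10^14 = 5.92×10^-4 m = 0.592 mm.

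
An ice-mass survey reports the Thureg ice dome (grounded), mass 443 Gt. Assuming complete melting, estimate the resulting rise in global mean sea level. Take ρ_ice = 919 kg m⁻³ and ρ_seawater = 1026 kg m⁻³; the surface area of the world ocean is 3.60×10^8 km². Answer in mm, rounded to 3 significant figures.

Thureg: 443 Gt = 4.430×10^14 kg; dividing by ρ_w = 1026 kg m⁻³ gives 4.318×10^11 m³ of water.
Spread over 3.60×10^14 m² of ocean, Δh = 4.318×10^11 / 3.60×10^14 = 1.20×10^-3 m = 1.20 mm.

≈ 1.20 mm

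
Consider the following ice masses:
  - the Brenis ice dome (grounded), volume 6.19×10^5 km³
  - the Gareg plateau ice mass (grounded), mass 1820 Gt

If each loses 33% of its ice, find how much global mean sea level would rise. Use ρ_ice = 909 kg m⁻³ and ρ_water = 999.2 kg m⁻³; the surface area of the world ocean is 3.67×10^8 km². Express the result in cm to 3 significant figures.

≈ 50.8 cm

Brenis: 0.33 × 6.19×10^5 km³ × (909/999.2) = 1.858×10^5 km³ of water.
Gareg: 0.33 × 1820 Gt = 6.006×10^14 kg; dividing by ρ_w = 999.2 kg m⁻³ gives 6.011×10^11 m³ of water.
Total added water ≈ 1.864×10^14 m³ over 3.67×10^14 m² → Δh = 0.508 m = 50.8 cm.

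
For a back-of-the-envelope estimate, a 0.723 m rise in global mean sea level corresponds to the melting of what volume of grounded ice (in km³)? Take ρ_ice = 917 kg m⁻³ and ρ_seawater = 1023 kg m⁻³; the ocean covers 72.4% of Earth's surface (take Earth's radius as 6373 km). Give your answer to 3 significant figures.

Required water volume = Δh × A = 0.723 m × 3.70×10^14 m² = 2.672×10^14 m³ = 2.672×10^5 km³.
Ice volume = water volume × ρ_w/ρ_ice = 2.672×10^5 × 1023/917 = 2.98×10^5 km³.

≈ 2.98×10^5 km³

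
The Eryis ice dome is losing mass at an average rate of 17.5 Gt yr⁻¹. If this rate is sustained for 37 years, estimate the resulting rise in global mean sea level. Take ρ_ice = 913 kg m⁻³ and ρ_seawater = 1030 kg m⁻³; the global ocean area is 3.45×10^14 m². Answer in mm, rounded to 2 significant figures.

Total mass lost = 17.5 Gt/yr × 37 yr = 647.5 Gt = 6.475×10^14 kg.
ρ_w = 1030 kg m⁻³, so water volume = 6.475×10^14 / 1030 = 6.286×10^11 m³.
Δh = 6.286×10^11 / 3.45×10^14 = 1.82×10^-3 m = 1.8 mm.

≈ 1.8 mm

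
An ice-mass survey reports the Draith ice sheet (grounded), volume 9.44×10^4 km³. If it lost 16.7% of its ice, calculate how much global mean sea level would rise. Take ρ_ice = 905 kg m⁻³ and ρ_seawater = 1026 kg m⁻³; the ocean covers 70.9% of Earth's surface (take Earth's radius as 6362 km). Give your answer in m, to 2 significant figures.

Draith: 0.167 × 9.44×10^4 km³ × (905/1026) = 1.391×10^4 km³ of water.
Spread over 3.61×10^14 m² of ocean, Δh = 1.391×10^13 / 3.61×10^14 = 0.0386 m.

≈ 0.039 m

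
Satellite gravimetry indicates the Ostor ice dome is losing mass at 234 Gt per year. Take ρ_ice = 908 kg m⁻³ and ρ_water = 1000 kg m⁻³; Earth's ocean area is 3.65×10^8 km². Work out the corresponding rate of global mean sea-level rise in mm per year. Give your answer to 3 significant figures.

ρ_w = 1000 kg m⁻³. Annual water volume added = 234 Gt / ρ_w = 2.340×10^14 kg / 1000 kg m⁻³ = 2.340×10^11 m³.
Δh per year = 2.340×10^11 / 3.65×10^14 = 6.41×10^-4 m = 0.641 mm.

≈ 0.641 mm/yr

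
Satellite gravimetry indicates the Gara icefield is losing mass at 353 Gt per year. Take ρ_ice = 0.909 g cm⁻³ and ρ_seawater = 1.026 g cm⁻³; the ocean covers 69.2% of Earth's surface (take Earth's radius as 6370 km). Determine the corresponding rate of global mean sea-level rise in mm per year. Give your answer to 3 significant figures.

≈ 0.975 mm/yr

ρ_w = 1.026 g cm⁻³ = 1026 kg m⁻³. Annual water volume added = 353 Gt / ρ_w = 3.530×10^14 kg / 1026 kg m⁻³ = 3.441×10^11 m³.
Δh per year = 3.441×10^11 / 3.53×10^14 = 9.75×10^-4 m = 0.975 mm.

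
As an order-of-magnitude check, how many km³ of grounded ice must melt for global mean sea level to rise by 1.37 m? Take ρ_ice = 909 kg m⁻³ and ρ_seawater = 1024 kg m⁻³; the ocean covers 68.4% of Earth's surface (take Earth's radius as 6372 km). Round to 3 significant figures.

≈ 5.39×10^5 km³

Required water volume = Δh × A = 1.37 m × 3.49×10^14 m² = 4.781×10^14 m³ = 4.781×10^5 km³.
Ice volume = water volume × ρ_w/ρ_ice = 4.781×10^5 × 1024/909 = 5.39×10^5 km³.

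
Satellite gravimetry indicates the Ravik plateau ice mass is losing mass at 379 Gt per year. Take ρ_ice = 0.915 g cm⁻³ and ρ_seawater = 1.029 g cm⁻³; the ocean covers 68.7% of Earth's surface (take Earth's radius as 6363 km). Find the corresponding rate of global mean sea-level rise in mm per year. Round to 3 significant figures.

≈ 1.05 mm/yr

ρ_w = 1.029 g cm⁻³ = 1029 kg m⁻³. Annual water volume added = 379 Gt / ρ_w = 3.790×10^14 kg / 1029 kg m⁻³ = 3.683×10^11 m³.
Δh per year = 3.683×10^11 / 3.50×10^14 = 1.05×10^-3 m = 1.05 mm.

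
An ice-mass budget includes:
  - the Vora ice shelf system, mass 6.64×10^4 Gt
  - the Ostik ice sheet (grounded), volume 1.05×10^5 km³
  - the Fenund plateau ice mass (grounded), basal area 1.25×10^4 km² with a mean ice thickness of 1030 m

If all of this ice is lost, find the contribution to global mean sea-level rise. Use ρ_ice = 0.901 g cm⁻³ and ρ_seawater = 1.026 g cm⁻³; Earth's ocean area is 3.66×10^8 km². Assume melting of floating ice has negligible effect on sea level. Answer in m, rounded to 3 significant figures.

The Vora ice shelf system is floating and already displaces its own weight of water, so its melt adds essentially nothing to sea level.
Ostik: 1.05×10^5 km³ × (901/1026) = 9.221×10^4 km³ of water.
Fenund: ice volume = 1.25×10^4 km² × 1030 m = 1.288×10^4 km³; 1.288×10^4 × (901/1026) = 1.131×10^4 km³ of water.
Total added water ≈ 1.035×10^14 m³ over 3.66×10^14 m² → Δh = 0.283 m.

≈ 0.283 m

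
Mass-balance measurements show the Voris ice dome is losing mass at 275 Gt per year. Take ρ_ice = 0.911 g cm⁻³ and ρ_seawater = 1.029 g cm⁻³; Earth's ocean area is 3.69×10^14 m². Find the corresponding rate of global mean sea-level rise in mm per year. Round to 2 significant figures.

≈ 0.72 mm/yr

ρ_w = 1.029 g cm⁻³ = 1029 kg m⁻³. Annual water volume added = 275 Gt / ρ_w = 2.750×10^14 kg / 1029 kg m⁻³ = 2.672×10^11 m³.
Δh per year = 2.672×10^11 / 3.69×10^14 = 7.24×10^-4 m = 0.72 mm.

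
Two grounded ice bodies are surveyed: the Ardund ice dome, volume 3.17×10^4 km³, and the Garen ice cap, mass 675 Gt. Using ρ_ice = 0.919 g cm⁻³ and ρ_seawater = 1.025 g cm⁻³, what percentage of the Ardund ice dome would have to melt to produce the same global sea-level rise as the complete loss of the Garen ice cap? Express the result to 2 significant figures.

≈ 2.3 %

Equal sea-level rise means equal mass of meltwater, i.e. equal mass of ice lost.
Ice mass of Garen: 6.750×10^14 kg; ice mass of Ardund: 2.913×10^16 kg.
Fraction required = 6.750×10^14 / 2.913×10^16 = 0.0232 → 2.3 %.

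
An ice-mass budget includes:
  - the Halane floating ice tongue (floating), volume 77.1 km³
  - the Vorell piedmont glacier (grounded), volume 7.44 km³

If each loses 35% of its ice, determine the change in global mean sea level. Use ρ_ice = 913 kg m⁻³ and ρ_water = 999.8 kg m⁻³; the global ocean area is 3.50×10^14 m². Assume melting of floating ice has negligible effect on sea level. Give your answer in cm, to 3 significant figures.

The Halane floating ice tongue is floating and already displaces its own weight of water, so its melt adds essentially nothing to sea level.
Vorell: 0.35 × 7.44 km³ × (913/999.8) = 2.378 km³ of water.
Total added water ≈ 2.378×10^9 m³ over 3.50×10^14 m² → Δh = 6.79×10^-6 m = 6.79×10^-4 cm.

≈ 6.79×10^-4 cm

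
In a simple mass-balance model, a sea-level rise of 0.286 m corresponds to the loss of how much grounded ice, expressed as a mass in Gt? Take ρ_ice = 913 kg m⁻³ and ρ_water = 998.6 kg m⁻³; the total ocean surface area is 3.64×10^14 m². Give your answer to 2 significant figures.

Required water volume = Δh × A = 0.286 m × 3.64×10^14 m² = 1.041×10^14 m³.
ρ_w = 998.6 kg m⁻³, so the mass of water = 1.041×10^14 m³ × 998.6 kg m⁻³ = 1.040×10^17 kg = 1.0×10^5 Gt (and the same mass of ice, by conservation).

≈ 1.0×10^5 Gt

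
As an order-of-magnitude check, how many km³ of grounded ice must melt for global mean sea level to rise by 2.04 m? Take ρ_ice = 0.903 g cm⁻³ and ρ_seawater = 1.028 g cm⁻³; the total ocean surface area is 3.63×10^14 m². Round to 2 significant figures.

Required water volume = Δh × A = 2.04 m × 3.63×10^14 m² = 7.405×10^14 m³ = 7.405×10^5 km³.
Ice volume = water volume × ρ_w/ρ_ice = 7.405×10^5 × 1028/903 = 8.4×10^5 km³.

≈ 8.4×10^5 km³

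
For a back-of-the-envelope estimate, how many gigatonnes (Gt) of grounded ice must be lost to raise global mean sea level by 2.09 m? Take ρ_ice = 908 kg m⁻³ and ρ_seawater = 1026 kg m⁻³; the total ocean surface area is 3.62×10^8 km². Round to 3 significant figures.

Required water volume = Δh × A = 2.09 m × 3.62×10^14 m² = 7.566×10^14 m³.
ρ_w = 1026 kg m⁻³, so the mass of water = 7.566×10^14 m³ × 1026 kg m⁻³ = 7.763×10^17 kg = 7.76×10^5 Gt (and the same mass of ice, by conservation).

≈ 7.76×10^5 Gt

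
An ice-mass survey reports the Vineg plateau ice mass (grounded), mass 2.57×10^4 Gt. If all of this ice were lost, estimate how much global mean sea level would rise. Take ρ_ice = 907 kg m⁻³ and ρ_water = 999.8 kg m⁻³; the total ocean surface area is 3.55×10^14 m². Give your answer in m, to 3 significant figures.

Vineg: 2.57×10^4 Gt = 2.570×10^16 kg; dividing by ρ_w = 999.8 kg m⁻³ gives 2.571×10^13 m³ of water.
Spread over 3.55×10^14 m² of ocean, Δh = 2.571×10^13 / 3.55×10^14 = 0.0724 m.

≈ 0.0724 m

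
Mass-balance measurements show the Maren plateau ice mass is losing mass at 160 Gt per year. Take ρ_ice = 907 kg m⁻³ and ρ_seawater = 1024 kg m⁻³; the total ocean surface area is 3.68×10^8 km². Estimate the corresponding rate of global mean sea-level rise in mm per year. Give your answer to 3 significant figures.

ρ_w = 1024 kg m⁻³. Annual water volume added = 160 Gt / ρ_w = 1.600×10^14 kg / 1024 kg m⁻³ = 1.562×10^11 m³.
Δh per year = 1.562×10^11 / 3.68×10^14 = 4.25×10^-4 m = 0.425 mm.

≈ 0.425 mm/yr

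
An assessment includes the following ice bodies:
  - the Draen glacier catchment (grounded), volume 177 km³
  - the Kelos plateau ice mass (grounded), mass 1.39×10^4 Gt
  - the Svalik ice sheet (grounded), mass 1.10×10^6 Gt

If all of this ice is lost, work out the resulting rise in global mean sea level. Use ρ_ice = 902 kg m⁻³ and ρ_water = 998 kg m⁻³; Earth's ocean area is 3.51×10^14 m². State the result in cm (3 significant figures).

Draen: 177 km³ × (902/998) = 160.0 km³ of water.
Kelos: 1.39×10^4 Gt = 1.390×10^16 kg; dividing by ρ_w = 998 kg m⁻³ gives 1.393×10^13 m³ of water.
Svalik: 1.10×10^6 Gt = 1.100×10^18 kg; dividing by ρ_w = 998 kg m⁻³ gives 1.102×10^15 m³ of water.
Total added water ≈ 1.116×10^15 m³ over 3.51×10^14 m² → Δh = 3.18 m = 318 cm.

≈ 318 cm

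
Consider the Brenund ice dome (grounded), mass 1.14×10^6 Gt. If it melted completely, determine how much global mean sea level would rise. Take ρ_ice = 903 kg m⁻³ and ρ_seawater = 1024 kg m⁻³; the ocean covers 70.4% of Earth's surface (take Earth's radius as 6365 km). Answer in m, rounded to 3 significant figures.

Brenund: 1.14×10^6 Gt = 1.140×10^18 kg; dividing by ρ_w = 1024 kg m⁻³ gives 1.113×10^15 m³ of water.
Spread over 3.58×10^14 m² of ocean, Δh = 1.113×10^15 / 3.58×10^14 = 3.11 m.

≈ 3.11 m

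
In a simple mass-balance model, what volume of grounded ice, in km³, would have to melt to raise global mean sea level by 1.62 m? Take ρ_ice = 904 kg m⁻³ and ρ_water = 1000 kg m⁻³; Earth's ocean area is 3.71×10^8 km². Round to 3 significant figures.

≈ 6.65×10^5 km³

Required water volume = Δh × A = 1.62 m × 3.71×10^14 m² = 6.010×10^14 m³ = 6.010×10^5 km³.
Ice volume = water volume × ρ_w/ρ_ice = 6.010×10^5 × 1000/904 = 6.65×10^5 km³.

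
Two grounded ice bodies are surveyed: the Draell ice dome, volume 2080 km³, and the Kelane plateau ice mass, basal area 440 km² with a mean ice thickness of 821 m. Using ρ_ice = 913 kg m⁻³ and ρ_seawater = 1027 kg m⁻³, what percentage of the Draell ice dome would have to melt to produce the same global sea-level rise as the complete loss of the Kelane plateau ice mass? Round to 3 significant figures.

≈ 17.4 %

Equal sea-level rise means equal mass of meltwater, i.e. equal mass of ice lost.
Ice mass of Kelane: 3.298×10^14 kg; ice mass of Draell: 1.899×10^15 kg.
Fraction required = 3.298×10^14 / 1.899×10^15 = 0.174 → 17.4 %.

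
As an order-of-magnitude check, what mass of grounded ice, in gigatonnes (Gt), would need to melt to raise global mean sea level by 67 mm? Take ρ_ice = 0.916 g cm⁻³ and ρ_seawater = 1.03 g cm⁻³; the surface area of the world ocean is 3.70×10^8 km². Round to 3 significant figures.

≈ 2.55×10^4 Gt

Required water volume = Δh × A = 0.067 m × 3.70×10^14 m² = 2.479×10^13 m³.
ρ_w = 1.03 g cm⁻³ = 1030 kg m⁻³, so the mass of water = 2.479×10^13 m³ × 1030 kg m⁻³ = 2.553×10^16 kg = 2.55×10^4 Gt (and the same mass of ice, by conservation).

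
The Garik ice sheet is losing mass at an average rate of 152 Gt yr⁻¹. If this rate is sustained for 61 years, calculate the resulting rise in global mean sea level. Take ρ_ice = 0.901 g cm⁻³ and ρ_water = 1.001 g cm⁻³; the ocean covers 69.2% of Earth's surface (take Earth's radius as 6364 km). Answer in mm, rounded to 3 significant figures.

≈ 26.3 mm

Total mass lost = 152 Gt/yr × 61 yr = 9272 Gt = 9.272×10^15 kg.
ρ_w = 1.001 g cm⁻³ = 1001 kg m⁻³, so water volume = 9.272×10^15 / 1001 = 9.263×10^12 m³.
Δh = 9.263×10^12 / 3.52×10^14 = 0.0263 m = 26.3 mm.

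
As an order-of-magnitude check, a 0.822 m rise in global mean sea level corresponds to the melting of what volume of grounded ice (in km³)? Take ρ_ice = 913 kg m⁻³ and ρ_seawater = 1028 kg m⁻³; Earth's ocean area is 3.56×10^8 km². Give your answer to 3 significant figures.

≈ 3.29×10^5 km³

Required water volume = Δh × A = 0.822 m × 3.56×10^14 m² = 2.926×10^14 m³ = 2.926×10^5 km³.
Ice volume = water volume × ρ_w/ρ_ice = 2.926×10^5 × 1028/913 = 3.29×10^5 km³.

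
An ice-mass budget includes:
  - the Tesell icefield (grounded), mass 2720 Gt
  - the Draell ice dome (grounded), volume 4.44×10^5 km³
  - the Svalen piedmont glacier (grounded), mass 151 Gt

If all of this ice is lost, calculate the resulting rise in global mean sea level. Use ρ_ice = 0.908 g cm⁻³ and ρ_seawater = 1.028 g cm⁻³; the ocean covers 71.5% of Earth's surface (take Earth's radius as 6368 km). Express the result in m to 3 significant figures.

≈ 1.08 m

Tesell: 2720 Gt = 2.720×10^15 kg; dividing by ρ_w = 1.028 g cm⁻³ = 1028 kg m⁻³ gives 2.646×10^12 m³ of water.
Draell: 4.44×10^5 km³ × (908/1028) = 3.922×10^5 km³ of water.
Svalen: 151 Gt = 1.510×10^14 kg; dividing by ρ_w = 1028 kg m⁻³ gives 1.469×10^11 m³ of water.
Total added water ≈ 3.950×10^14 m³ over 3.64×10^14 m² → Δh = 1.08 m.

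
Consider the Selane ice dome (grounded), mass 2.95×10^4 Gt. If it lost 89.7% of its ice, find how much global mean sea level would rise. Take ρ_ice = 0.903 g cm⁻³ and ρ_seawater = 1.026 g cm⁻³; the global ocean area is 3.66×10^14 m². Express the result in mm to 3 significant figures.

≈ 70.5 mm

Selane: 0.897 × 2.95×10^4 Gt = 2.646×10^16 kg; dividing by ρ_w = 1.026 g cm⁻³ = 1026 kg m⁻³ gives 2.579×10^13 m³ of water.
Spread over 3.66×10^14 m² of ocean, Δh = 2.579×10^13 / 3.66×10^14 = 0.0705 m = 70.5 mm.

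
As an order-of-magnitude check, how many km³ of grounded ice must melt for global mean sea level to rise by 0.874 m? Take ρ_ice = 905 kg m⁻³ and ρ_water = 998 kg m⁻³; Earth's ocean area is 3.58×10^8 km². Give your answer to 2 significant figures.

Required water volume = Δh × A = 0.874 m × 3.58×10^14 m² = 3.129×10^14 m³ = 3.129×10^5 km³.
Ice volume = water volume × ρ_w/ρ_ice = 3.129×10^5 × 998/905 = 3.5×10^5 km³.

≈ 3.5×10^5 km³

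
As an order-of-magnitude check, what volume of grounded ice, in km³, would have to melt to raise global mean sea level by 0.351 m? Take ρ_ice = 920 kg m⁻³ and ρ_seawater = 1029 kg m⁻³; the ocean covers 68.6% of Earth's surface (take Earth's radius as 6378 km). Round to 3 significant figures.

Required water volume = Δh × A = 0.351 m × 3.51×10^14 m² = 1.231×10^14 m³ = 1.231×10^5 km³.
Ice volume = water volume × ρ_w/ρ_ice = 1.231×10^5 × 1029/920 = 1.38×10^5 km³.

≈ 1.38×10^5 km³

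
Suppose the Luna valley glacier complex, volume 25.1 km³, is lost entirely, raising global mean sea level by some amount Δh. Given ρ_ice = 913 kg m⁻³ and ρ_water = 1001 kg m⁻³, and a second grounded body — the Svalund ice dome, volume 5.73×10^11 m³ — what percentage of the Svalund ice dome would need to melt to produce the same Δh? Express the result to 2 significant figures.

≈ 4.4 %

Equal sea-level rise means equal mass of meltwater, i.e. equal mass of ice lost.
Ice mass of Luna: 2.292×10^13 kg; ice mass of Svalund: 5.231×10^14 kg.
Fraction required = 2.292×10^13 / 5.231×10^14 = 0.0438 → 4.4 %.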